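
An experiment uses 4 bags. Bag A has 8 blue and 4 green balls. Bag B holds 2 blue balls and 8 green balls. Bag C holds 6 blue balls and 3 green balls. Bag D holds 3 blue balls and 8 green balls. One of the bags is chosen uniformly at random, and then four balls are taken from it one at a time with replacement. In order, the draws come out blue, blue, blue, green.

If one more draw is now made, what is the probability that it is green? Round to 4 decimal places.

For each hypothesis, P(data | H) works out to: P(data | bag A) = (8/12)(8/12)(8/12)(4/12) = 0.098765; P(data | bag B) = (2/10)(2/10)(2/10)(8/10) = 0.0064; P(data | bag C) = (6/9)(6/9)(6/9)(3/9) = 0.098765; P(data | bag D) = (3/11)(3/11)(3/11)(8/11) = 0.014753.
Weighting by the prior gives 1/4 · 0.098765 = 0.024691, 1/4 · 0.0064 = 0.0016, 1/4 · 0.098765 = 0.024691, 1/4 · 0.014753 = 0.0036883; these sum to 0.054671.
Dividing through by the total gives posterior P(bag A | data) = 0.45164, P(bag B | data) = 0.029266, P(bag C | data) = 0.45164, P(bag D | data) = 0.067463.
The predictive probability is P(green next | data) = (1/3)(0.45164) + (4/5)(0.029266) + (1/3)(0.45164) + (8/11)(0.067463) = 0.37357.

0.3736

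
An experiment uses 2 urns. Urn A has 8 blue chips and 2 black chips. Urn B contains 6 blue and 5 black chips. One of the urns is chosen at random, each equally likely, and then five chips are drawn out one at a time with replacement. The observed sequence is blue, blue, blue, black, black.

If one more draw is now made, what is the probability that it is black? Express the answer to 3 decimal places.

The likelihood of the observed sequence under each hypothesis: P(data | urn A) = (8/10)(8/10)(8/10)(2/10)(2/10) = 0.02048; P(data | urn B) = (6/11)(6/11)(6/11)(5/11)(5/11) = 0.03353.
Multiplying each by its prior: 1/2 · 0.02048 = 0.01024, 1/2 · 0.03353 = 0.016765; summing to 0.027005.
The posterior is then P(urn A | data) = 0.37919, P(urn B | data) = 0.62081.
The predictive probability is P(black next | data) = (1/5)(0.37919) + (5/11)(0.62081) = 0.35802.

0.358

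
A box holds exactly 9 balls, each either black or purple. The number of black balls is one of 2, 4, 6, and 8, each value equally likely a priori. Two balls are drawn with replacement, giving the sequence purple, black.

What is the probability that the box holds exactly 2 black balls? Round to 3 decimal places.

0.233

For each hypothesis, P(data | H) works out to: P(data | r = 2) = (7/9)(2/9) = 14/81; P(data | r = 4) = (5/9)(4/9) = 20/81; P(data | r = 6) = (3/9)(6/9) = 2/9; P(data | r = 8) = (1/9)(8/9) = 8/81.
Weighting by the prior gives 1/4 · 14/81 = 7/162, 1/4 · 20/81 = 5/81, 1/4 · 2/9 = 1/18, 1/4 · 8/81 = 2/81; summing to 5/27.
Therefore the posterior P(r = 2 | data) = (7/162) / (5/27) = 7/30.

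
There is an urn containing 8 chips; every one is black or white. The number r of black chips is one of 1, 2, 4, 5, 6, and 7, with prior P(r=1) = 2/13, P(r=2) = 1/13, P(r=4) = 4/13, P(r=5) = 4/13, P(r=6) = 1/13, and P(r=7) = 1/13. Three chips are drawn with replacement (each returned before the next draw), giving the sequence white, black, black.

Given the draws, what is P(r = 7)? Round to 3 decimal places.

0.069

For each hypothesis, P(data | H) works out to: P(data | r = 1) = (7/8)(1/8)(1/8) = 0.013672; P(data | r = 2) = (6/8)(2/8)(2/8) = 0.046875; P(data | r = 4) = (4/8)(4/8)(4/8) = 0.125; P(data | r = 5) = (3/8)(5/8)(5/8) = 0.14648; P(data | r = 6) = (2/8)(6/8)(6/8) = 0.14062; P(data | r = 7) = (1/8)(7/8)(7/8) = 0.095703.
Multiplying each by its prior: 2/13 · 0.013672 = 0.0021034, 1/13 · 0.046875 = 0.0036058, 4/13 · 0.125 = 0.038462, 4/13 · 0.14648 = 0.045072, 1/13 · 0.14062 = 0.010817, 1/13 · 0.095703 = 0.0073618; these sum to 0.10742.
Therefore the posterior P(r = 7 | data) = (0.0073618) / (0.10742) = 0.068531.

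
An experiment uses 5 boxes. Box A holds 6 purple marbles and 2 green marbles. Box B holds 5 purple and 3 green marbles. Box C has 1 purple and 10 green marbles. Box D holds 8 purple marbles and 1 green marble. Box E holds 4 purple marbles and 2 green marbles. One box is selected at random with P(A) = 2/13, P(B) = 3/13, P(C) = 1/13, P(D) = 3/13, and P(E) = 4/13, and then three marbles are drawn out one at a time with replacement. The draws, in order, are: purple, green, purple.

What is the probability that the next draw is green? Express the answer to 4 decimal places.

0.2959

Under each hypothesis, the probability of the observed sequence is: P(data | box A) = (6/8)(2/8)(6/8) = 0.14062; P(data | box B) = (5/8)(3/8)(5/8) = 0.14648; P(data | box C) = (1/11)(10/11)(1/11) = 0.0075131; P(data | box D) = (8/9)(1/9)(8/9) = 0.087791; P(data | box E) = (4/6)(2/6)(4/6) = 0.14815.
The prior-weighted likelihoods are 2/13 · 0.14062 = 0.021635, 3/13 · 0.14648 = 0.033804, 1/13 · 0.0075131 = 0.00057793, 3/13 · 0.087791 = 0.02026, 4/13 · 0.14815 = 0.045584; summing to 0.12186.
Dividing through by the total gives posterior P(box A | data) = 0.17754, P(box B | data) = 0.2774, P(box C | data) = 0.0047426, P(box D | data) = 0.16625, P(box E | data) = 0.37407.
The predictive probability is P(green next | data) = (1/4)(0.17754) + (3/8)(0.2774) + (10/11)(0.0047426) + (1/9)(0.16625) + (1/3)(0.37407) = 0.29588.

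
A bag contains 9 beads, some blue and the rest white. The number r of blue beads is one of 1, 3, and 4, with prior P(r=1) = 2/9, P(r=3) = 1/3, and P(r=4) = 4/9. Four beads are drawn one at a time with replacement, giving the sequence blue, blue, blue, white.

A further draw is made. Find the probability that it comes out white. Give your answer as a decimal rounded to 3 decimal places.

For each hypothesis, P(data | H) works out to: P(data | r = 1) = (1/9)(1/9)(1/9)(8/9) = 0.0012193; P(data | r = 3) = (3/9)(3/9)(3/9)(6/9) = 0.024691; P(data | r = 4) = (4/9)(4/9)(4/9)(5/9) = 0.048773.
The prior-weighted likelihoods are 2/9 · 0.0012193 = 0.00027096, 1/3 · 0.024691 = 0.0082305, 4/9 · 0.048773 = 0.021677; summing to 0.030178.
The posterior is then P(r = 1 | data) = 0.0089787, P(r = 3 | data) = 0.27273, P(r = 4 | data) = 0.71829.
So P(white next | data) = Σ P(white next | H) P(H | data) = (8/9)(0.0089787) + (2/3)(0.27273) + (5/9)(0.71829) = 0.58885.

0.589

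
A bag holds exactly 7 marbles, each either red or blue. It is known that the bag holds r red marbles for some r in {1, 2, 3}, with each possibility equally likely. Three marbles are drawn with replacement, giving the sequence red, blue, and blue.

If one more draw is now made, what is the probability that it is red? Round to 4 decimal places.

The likelihood of the observed sequence under each hypothesis: P(data | r = 1) = (1/7)(6/7)(6/7) = 0.10496; P(data | r = 2) = (2/7)(5/7)(5/7) = 0.14577; P(data | r = 3) = (3/7)(4/7)(4/7) = 0.13994.
Weighting by the prior gives 1/3 · 0.10496 = 0.034985, 1/3 · 0.14577 = 0.048591, 1/3 · 0.13994 = 0.046647; summing to 0.13022.
The posterior is then P(r = 1 | data) = 0.26866, P(r = 2 | data) = 0.37313, P(r = 3 | data) = 0.35821.
Averaging over the posterior, P(red next | data) = (1/7)(0.26866) + (2/7)(0.37313) + (3/7)(0.35821) = 0.29851.

0.2985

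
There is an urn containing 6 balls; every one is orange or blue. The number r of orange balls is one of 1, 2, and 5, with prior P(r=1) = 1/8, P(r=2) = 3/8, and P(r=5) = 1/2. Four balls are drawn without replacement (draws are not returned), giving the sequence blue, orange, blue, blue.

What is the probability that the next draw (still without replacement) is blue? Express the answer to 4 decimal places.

0.6471

Under each hypothesis, the probability of the observed sequence is: P(data | r = 1) = (5/6)(1/5)(4/4)(3/3) = 1/6; P(data | r = 2) = (4/6)(2/5)(3/4)(2/3) = 2/15; P(data | r = 5) = (1/6)(5/5)(0/4) = 0.
Multiplying each by its prior: 1/8 · 1/6 = 1/48, 3/8 · 2/15 = 1/20, 1/2 · 0 = 0; with total 17/240.
Normalising, the posterior is P(r = 1 | data) = 5/17, P(r = 2 | data) = 12/17, P(r = 5 | data) = 0.
So P(blue next | data) = Σ P(blue next | H) P(H | data) = (1)(5/17) + (1/2)(12/17) = 11/17.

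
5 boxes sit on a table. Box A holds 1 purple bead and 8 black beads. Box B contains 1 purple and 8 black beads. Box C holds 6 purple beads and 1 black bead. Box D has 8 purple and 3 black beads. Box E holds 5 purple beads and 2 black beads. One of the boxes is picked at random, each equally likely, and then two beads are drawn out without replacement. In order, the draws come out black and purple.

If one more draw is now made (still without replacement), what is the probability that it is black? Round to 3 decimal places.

0.388

Under each hypothesis, the probability of the observed sequence is: P(data | box A) = (8/9)(1/8) = 0.11111; P(data | box B) = (8/9)(1/8) = 0.11111; P(data | box C) = (1/7)(6/6) = 0.14286; P(data | box D) = (3/11)(8/10) = 0.21818; P(data | box E) = (2/7)(5/6) = 0.2381.
Weighting by the prior gives 1/5 · 0.11111 = 0.022222, 1/5 · 0.11111 = 0.022222, 1/5 · 0.14286 = 0.028571, 1/5 · 0.21818 = 0.043636, 1/5 · 0.2381 = 0.047619; summing to 0.16427.
The posterior is then P(box A | data) = 0.13528, P(box B | data) = 0.13528, P(box C | data) = 0.17393, P(box D | data) = 0.26564, P(box E | data) = 0.28988.
The predictive probability is P(black next | data) = (1)(0.13528) + (1)(0.13528) + (0)(0.17393) + (2/9)(0.26564) + (1/5)(0.28988) = 0.38756.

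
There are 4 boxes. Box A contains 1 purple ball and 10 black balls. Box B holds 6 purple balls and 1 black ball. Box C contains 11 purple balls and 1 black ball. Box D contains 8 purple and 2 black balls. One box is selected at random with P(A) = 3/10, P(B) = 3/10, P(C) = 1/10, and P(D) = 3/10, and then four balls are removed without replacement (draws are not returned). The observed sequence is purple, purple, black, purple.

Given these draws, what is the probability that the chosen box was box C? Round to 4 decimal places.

For each hypothesis, P(data | H) works out to: P(data | box A) = (1/11)(0/10) = 0; P(data | box B) = (6/7)(5/6)(1/5)(4/4) = 0.14286; P(data | box C) = (11/12)(10/11)(1/10)(9/9) = 0.083333; P(data | box D) = (8/10)(7/9)(2/8)(6/7) = 0.13333.
Weighting by the prior gives 3/10 · 0 = 0, 3/10 · 0.14286 = 0.042857, 1/10 · 0.083333 = 0.0083333, 3/10 · 0.13333 = 0.04; with total 0.09119.
Therefore the posterior P(box C | data) = (0.0083333) / (0.09119) = 0.091384.

0.0914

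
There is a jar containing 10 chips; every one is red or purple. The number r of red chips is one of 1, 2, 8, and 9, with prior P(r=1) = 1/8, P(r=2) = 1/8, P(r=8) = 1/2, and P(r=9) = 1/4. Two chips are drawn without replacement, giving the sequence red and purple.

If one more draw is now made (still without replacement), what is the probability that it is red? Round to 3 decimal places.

The likelihood of the observed sequence under each hypothesis: P(data | r = 1) = (1/10)(9/9) = 1/10; P(data | r = 2) = (2/10)(8/9) = 8/45; P(data | r = 8) = (8/10)(2/9) = 8/45; P(data | r = 9) = (9/10)(1/9) = 1/10.
Multiplying each by its prior: 1/8 · 1/10 = 1/80, 1/8 · 8/45 = 1/45, 1/2 · 8/45 = 4/45, 1/4 · 1/10 = 1/40; summing to 107/720.
The posterior is then P(r = 1 | data) = 9/107, P(r = 2 | data) = 16/107, P(r = 8 | data) = 64/107, P(r = 9 | data) = 18/107.
The predictive probability is P(red next | data) = (0)(9/107) + (1/8)(16/107) + (7/8)(64/107) + (1)(18/107) = 76/107.

0.710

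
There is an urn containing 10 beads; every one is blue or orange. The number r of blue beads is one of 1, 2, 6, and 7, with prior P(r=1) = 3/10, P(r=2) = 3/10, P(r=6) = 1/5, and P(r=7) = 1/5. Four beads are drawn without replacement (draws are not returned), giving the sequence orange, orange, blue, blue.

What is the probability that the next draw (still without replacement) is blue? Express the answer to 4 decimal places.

For each hypothesis, P(data | H) works out to: P(data | r = 1) = (9/10)(8/9)(1/8)(0/7) = 0; P(data | r = 2) = (8/10)(7/9)(2/8)(1/7) = 1/45; P(data | r = 6) = (4/10)(3/9)(6/8)(5/7) = 1/14; P(data | r = 7) = (3/10)(2/9)(7/8)(6/7) = 1/20.
Weighting by the prior gives 3/10 · 0 = 0, 3/10 · 1/45 = 1/150, 1/5 · 1/14 = 1/70, 1/5 · 1/20 = 1/100; with total 13/420.
Dividing through by the total gives posterior P(r = 1 | data) = 0, P(r = 2 | data) = 14/65, P(r = 6 | data) = 6/13, P(r = 7 | data) = 21/65.
Averaging over the posterior, P(blue next | data) = (0)(14/65) + (2/3)(6/13) + (5/6)(21/65) = 15/26.

0.5769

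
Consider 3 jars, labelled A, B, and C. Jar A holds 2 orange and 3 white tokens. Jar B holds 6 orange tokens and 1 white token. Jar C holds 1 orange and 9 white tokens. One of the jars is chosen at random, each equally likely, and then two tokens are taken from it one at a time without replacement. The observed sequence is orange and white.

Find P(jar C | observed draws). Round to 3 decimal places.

The likelihood of the observed sequence under each hypothesis: P(data | jar A) = (2/5)(3/4) = 3/10; P(data | jar B) = (6/7)(1/6) = 1/7; P(data | jar C) = (1/10)(9/9) = 1/10.
The prior-weighted likelihoods are 1/3 · 3/10 = 1/10, 1/3 · 1/7 = 1/21, 1/3 · 1/10 = 1/30; these sum to 19/105.
So P(jar C | data) = (1/30) / (19/105) = 7/38.

0.184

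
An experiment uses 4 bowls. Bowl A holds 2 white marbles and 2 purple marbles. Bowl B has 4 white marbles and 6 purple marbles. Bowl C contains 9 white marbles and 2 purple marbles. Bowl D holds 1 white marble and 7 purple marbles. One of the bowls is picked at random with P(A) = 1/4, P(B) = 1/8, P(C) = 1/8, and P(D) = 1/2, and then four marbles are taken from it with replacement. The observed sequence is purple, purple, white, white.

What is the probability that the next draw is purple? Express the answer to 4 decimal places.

For each hypothesis, P(data | H) works out to: P(data | bowl A) = (2/4)(2/4)(2/4)(2/4) = 0.0625; P(data | bowl B) = (6/10)(6/10)(4/10)(4/10) = 0.0576; P(data | bowl C) = (2/11)(2/11)(9/11)(9/11) = 0.02213; P(data | bowl D) = (7/8)(7/8)(1/8)(1/8) = 0.011963.
Multiplying each by its prior: 1/4 · 0.0625 = 0.015625, 1/8 · 0.0576 = 0.0072, 1/8 · 0.02213 = 0.0027662, 1/2 · 0.011963 = 0.0059814; summing to 0.031573.
The posterior is then P(bowl A | data) = 0.49489, P(bowl B | data) = 0.22805, P(bowl C | data) = 0.087614, P(bowl D | data) = 0.18945.
Averaging over the posterior, P(purple next | data) = (1/2)(0.49489) + (3/5)(0.22805) + (2/11)(0.087614) + (7/8)(0.18945) = 0.56597.

0.5660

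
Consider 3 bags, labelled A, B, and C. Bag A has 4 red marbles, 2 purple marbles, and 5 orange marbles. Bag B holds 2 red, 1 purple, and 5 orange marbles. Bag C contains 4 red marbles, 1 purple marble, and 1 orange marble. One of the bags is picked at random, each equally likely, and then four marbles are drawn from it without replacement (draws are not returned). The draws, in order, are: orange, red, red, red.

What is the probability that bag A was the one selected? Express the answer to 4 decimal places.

For each hypothesis, P(data | H) works out to: P(data | bag A) = (5/11)(4/10)(3/9)(2/8) = 1/66; P(data | bag B) = (5/8)(2/7)(1/6)(0/5) = 0; P(data | bag C) = (1/6)(4/5)(3/4)(2/3) = 1/15.
The prior-weighted likelihoods are 1/3 · 1/66 = 1/198, 1/3 · 0 = 0, 1/3 · 1/15 = 1/45; these sum to 3/110.
By Bayes' rule, P(bag A | data) = (1/198) / (3/110) = 5/27.

0.1852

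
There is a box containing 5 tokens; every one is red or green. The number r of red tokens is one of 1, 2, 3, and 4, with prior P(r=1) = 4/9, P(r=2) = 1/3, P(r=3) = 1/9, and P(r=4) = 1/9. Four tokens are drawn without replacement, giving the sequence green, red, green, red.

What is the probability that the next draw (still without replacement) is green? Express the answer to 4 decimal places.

0.7500

Under each hypothesis, the probability of the observed sequence is: P(data | r = 1) = (4/5)(1/4)(3/3)(0/2) = 0; P(data | r = 2) = (3/5)(2/4)(2/3)(1/2) = 1/10; P(data | r = 3) = (2/5)(3/4)(1/3)(2/2) = 1/10; P(data | r = 4) = (1/5)(4/4)(0/3) = 0.
The prior-weighted likelihoods are 4/9 · 0 = 0, 1/3 · 1/10 = 1/30, 1/9 · 1/10 = 1/90, 1/9 · 0 = 0; summing to 2/45.
Dividing through by the total gives posterior P(r = 1 | data) = 0, P(r = 2 | data) = 3/4, P(r = 3 | data) = 1/4, P(r = 4 | data) = 0.
Averaging over the posterior, P(green next | data) = (1)(3/4) + (0)(1/4) = 3/4.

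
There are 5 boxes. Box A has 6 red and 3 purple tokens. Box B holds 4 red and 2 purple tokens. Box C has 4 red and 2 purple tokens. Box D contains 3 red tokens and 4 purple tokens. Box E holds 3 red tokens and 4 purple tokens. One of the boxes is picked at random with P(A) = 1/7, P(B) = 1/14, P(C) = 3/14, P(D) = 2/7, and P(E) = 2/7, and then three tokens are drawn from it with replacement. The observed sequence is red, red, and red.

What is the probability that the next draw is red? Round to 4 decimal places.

0.6044

For each hypothesis, P(data | H) works out to: P(data | box A) = (6/9)(6/9)(6/9) = 0.2963; P(data | box B) = (4/6)(4/6)(4/6) = 0.2963; P(data | box C) = (4/6)(4/6)(4/6) = 0.2963; P(data | box D) = (3/7)(3/7)(3/7) = 0.078717; P(data | box E) = (3/7)(3/7)(3/7) = 0.078717.
Multiplying each by its prior: 1/7 · 0.2963 = 0.042328, 1/14 · 0.2963 = 0.021164, 3/14 · 0.2963 = 0.063492, 2/7 · 0.078717 = 0.022491, 2/7 · 0.078717 = 0.022491; these sum to 0.17197.
Dividing through by the total gives posterior P(box A | data) = 0.24614, P(box B | data) = 0.12307, P(box C | data) = 0.36921, P(box D | data) = 0.13079, P(box E | data) = 0.13079.
So P(red next | data) = Σ P(red next | H) P(H | data) = (2/3)(0.24614) + (2/3)(0.12307) + (2/3)(0.36921) + (3/7)(0.13079) + (3/7)(0.13079) = 0.60439.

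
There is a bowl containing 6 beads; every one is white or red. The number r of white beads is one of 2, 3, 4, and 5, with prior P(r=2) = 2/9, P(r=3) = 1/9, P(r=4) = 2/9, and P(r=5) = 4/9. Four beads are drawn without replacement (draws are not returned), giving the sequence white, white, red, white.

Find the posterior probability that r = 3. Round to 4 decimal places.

0.0508

Compute the likelihood of the observed sequence for each case: P(data | r = 2) = (2/6)(1/5)(4/4)(0/3) = 0; P(data | r = 3) = (3/6)(2/5)(3/4)(1/3) = 1/20; P(data | r = 4) = (4/6)(3/5)(2/4)(2/3) = 2/15; P(data | r = 5) = (5/6)(4/5)(1/4)(3/3) = 1/6.
The prior-weighted likelihoods are 2/9 · 0 = 0, 1/9 · 1/20 = 1/180, 2/9 · 2/15 = 4/135, 4/9 · 1/6 = 2/27; summing to 59/540.
So P(r = 3 | data) = (1/180) / (59/540) = 3/59.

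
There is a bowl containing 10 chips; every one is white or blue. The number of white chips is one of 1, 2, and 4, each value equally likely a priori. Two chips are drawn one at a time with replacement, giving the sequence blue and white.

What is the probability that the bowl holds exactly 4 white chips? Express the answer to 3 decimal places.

Compute the likelihood of the observed sequence for each case: P(data | r = 1) = (9/10)(1/10) = 9/100; P(data | r = 2) = (8/10)(2/10) = 4/25; P(data | r = 4) = (6/10)(4/10) = 6/25.
Weighting by the prior gives 1/3 · 9/100 = 3/100, 1/3 · 4/25 = 4/75, 1/3 · 6/25 = 2/25; with total 49/300.
So P(r = 4 | data) = (2/25) / (49/300) = 24/49.

0.490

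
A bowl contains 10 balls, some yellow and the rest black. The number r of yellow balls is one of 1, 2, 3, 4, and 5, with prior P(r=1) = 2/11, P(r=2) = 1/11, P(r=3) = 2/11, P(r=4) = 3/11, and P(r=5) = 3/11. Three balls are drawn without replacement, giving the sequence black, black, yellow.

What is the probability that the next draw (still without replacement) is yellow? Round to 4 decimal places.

0.3542

The likelihood of the observed sequence under each hypothesis: P(data | r = 1) = (9/10)(8/9)(1/8) = 1/10; P(data | r = 2) = (8/10)(7/9)(2/8) = 7/45; P(data | r = 3) = (7/10)(6/9)(3/8) = 7/40; P(data | r = 4) = (6/10)(5/9)(4/8) = 1/6; P(data | r = 5) = (5/10)(4/9)(5/8) = 5/36.
Multiplying each by its prior: 2/11 · 1/10 = 1/55, 1/11 · 7/45 = 7/495, 2/11 · 7/40 = 7/220, 3/11 · 1/6 = 1/22, 3/11 · 5/36 = 5/132; summing to 73/495.
Normalising, the posterior is P(r = 1 | data) = 9/73, P(r = 2 | data) = 7/73, P(r = 3 | data) = 63/292, P(r = 4 | data) = 45/146, P(r = 5 | data) = 75/292.
The predictive probability is P(yellow next | data) = (0)(9/73) + (1/7)(7/73) + (2/7)(63/292) + (3/7)(45/146) + (4/7)(75/292) = 181/511.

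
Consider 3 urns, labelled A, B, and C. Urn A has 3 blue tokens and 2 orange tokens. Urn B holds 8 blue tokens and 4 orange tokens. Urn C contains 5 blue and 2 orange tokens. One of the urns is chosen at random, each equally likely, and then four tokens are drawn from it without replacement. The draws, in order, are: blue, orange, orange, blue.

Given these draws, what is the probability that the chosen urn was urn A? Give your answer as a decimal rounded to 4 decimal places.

For each hypothesis, P(data | H) works out to: P(data | urn A) = (3/5)(2/4)(1/3)(2/2) = 0.1; P(data | urn B) = (8/12)(4/11)(3/10)(7/9) = 0.056566; P(data | urn C) = (5/7)(2/6)(1/5)(4/4) = 0.047619.
Weighting by the prior gives 1/3 · 0.1 = 0.033333, 1/3 · 0.056566 = 0.018855, 1/3 · 0.047619 = 0.015873; with total 0.068062.
Therefore the posterior P(urn A | data) = (0.033333) / (0.068062) = 0.48975.

0.4898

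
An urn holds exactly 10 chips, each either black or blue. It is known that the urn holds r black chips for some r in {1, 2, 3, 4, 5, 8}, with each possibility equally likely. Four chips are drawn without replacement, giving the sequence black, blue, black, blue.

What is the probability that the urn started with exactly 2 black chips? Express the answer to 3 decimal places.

0.091

Compute the likelihood of the observed sequence for each case: P(data | r = 1) = (1/10)(9/9)(0/8) = 0; P(data | r = 2) = (2/10)(8/9)(1/8)(7/7) = 0.022222; P(data | r = 3) = (3/10)(7/9)(2/8)(6/7) = 0.05; P(data | r = 4) = (4/10)(6/9)(3/8)(5/7) = 0.071429; P(data | r = 5) = (5/10)(5/9)(4/8)(4/7) = 0.079365; P(data | r = 8) = (8/10)(2/9)(7/8)(1/7) = 0.022222.
Multiplying each by its prior: 1/6 · 0 = 0, 1/6 · 0.022222 = 0.0037037, 1/6 · 0.05 = 0.0083333, 1/6 · 0.071429 = 0.011905, 1/6 · 0.079365 = 0.013228, 1/6 · 0.022222 = 0.0037037; with total 0.040873.
Therefore the posterior P(r = 2 | data) = (0.0037037) / (0.040873) = 0.090615.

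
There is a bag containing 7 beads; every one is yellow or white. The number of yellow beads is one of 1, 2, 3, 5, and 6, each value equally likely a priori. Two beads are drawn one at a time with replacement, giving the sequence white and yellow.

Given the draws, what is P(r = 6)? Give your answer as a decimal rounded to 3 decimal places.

Under each hypothesis, the probability of the observed sequence is: P(data | r = 1) = (6/7)(1/7) = 6/49; P(data | r = 2) = (5/7)(2/7) = 10/49; P(data | r = 3) = (4/7)(3/7) = 12/49; P(data | r = 5) = (2/7)(5/7) = 10/49; P(data | r = 6) = (1/7)(6/7) = 6/49.
Multiplying each by its prior: 1/5 · 6/49 = 6/245, 1/5 · 10/49 = 2/49, 1/5 · 12/49 = 12/245, 1/5 · 10/49 = 2/49, 1/5 · 6/49 = 6/245; with total 44/245.
So P(r = 6 | data) = (6/245) / (44/245) = 3/22.

0.136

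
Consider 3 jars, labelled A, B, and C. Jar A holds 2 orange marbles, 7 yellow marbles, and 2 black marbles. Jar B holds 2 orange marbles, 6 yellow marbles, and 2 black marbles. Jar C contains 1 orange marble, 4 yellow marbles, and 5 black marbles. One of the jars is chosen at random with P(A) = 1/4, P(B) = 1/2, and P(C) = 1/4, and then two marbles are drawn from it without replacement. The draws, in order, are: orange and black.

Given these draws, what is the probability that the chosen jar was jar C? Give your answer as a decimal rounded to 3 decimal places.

0.307

For each hypothesis, P(data | H) works out to: P(data | jar A) = (2/11)(2/10) = 0.036364; P(data | jar B) = (2/10)(2/9) = 0.044444; P(data | jar C) = (1/10)(5/9) = 0.055556.
Multiplying each by its prior: 1/4 · 0.036364 = 0.0090909, 1/2 · 0.044444 = 0.022222, 1/4 · 0.055556 = 0.013889; summing to 0.045202.
So P(jar C | data) = (0.013889) / (0.045202) = 0.30726.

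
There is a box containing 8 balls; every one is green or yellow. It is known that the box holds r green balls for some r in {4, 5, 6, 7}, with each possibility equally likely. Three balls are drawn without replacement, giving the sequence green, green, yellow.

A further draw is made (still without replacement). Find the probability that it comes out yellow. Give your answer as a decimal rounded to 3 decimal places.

Compute the likelihood of the observed sequence for each case: P(data | r = 4) = (4/8)(3/7)(4/6) = 1/7; P(data | r = 5) = (5/8)(4/7)(3/6) = 5/28; P(data | r = 6) = (6/8)(5/7)(2/6) = 5/28; P(data | r = 7) = (7/8)(6/7)(1/6) = 1/8.
Multiplying each by its prior: 1/4 · 1/7 = 1/28, 1/4 · 5/28 = 5/112, 1/4 · 5/28 = 5/112, 1/4 · 1/8 = 1/32; summing to 5/32.
Normalising, the posterior is P(r = 4 | data) = 8/35, P(r = 5 | data) = 2/7, P(r = 6 | data) = 2/7, P(r = 7 | data) = 1/5.
So P(yellow next | data) = Σ P(yellow next | H) P(H | data) = (3/5)(8/35) + (2/5)(2/7) + (1/5)(2/7) + (0)(1/5) = 54/175.

0.309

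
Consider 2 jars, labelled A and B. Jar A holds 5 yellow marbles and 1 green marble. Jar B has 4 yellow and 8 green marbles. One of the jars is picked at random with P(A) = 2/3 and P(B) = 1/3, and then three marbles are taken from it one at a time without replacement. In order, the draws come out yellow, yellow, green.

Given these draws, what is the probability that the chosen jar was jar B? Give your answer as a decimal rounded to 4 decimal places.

For each hypothesis, P(data | H) works out to: P(data | jar A) = (5/6)(4/5)(1/4) = 1/6; P(data | jar B) = (4/12)(3/11)(8/10) = 4/55.
The prior-weighted likelihoods are 2/3 · 1/6 = 1/9, 1/3 · 4/55 = 4/165; summing to 67/495.
Therefore the posterior P(jar B | data) = (4/165) / (67/495) = 12/67.

0.1791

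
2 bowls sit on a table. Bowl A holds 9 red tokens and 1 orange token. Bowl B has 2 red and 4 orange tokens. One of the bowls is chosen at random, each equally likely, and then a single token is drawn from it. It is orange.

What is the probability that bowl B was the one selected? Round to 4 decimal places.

0.8696

Compute the likelihood of this draw for each case: P(data | bowl A) = (1/10) = 1/10; P(data | bowl B) = (4/6) = 2/3.
Weighting by the prior gives 1/2 · 1/10 = 1/20, 1/2 · 2/3 = 1/3; these sum to 23/60.
So P(bowl B | data) = (1/3) / (23/60) = 20/23.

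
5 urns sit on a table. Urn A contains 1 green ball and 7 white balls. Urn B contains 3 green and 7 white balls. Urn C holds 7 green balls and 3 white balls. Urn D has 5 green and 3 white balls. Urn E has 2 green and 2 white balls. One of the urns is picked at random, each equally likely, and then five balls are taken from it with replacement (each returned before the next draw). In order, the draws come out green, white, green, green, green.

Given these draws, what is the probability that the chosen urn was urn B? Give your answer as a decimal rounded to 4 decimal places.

Under each hypothesis, the probability of the observed sequence is: P(data | urn A) = (1/8)(7/8)(1/8)(1/8)(1/8) = 0.00021362; P(data | urn B) = (3/10)(7/10)(3/10)(3/10)(3/10) = 0.00567; P(data | urn C) = (7/10)(3/10)(7/10)(7/10)(7/10) = 0.07203; P(data | urn D) = (5/8)(3/8)(5/8)(5/8)(5/8) = 0.05722; P(data | urn E) = (2/4)(2/4)(2/4)(2/4)(2/4) = 0.03125.
Multiplying each by its prior: 1/5 · 0.00021362 = 4.2725e-05, 1/5 · 0.00567 = 0.001134, 1/5 · 0.07203 = 0.014406, 1/5 · 0.05722 = 0.011444, 1/5 · 0.03125 = 0.00625; these sum to 0.033277.
So P(urn B | data) = (0.001134) / (0.033277) = 0.034078.

0.0341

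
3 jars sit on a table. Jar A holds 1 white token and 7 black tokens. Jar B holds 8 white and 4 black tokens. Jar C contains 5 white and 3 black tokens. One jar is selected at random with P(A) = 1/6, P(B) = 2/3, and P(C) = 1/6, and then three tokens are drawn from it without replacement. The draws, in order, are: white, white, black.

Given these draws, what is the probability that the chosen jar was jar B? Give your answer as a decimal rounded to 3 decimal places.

Compute the likelihood of the observed sequence for each case: P(data | jar A) = (1/8)(0/7) = 0; P(data | jar B) = (8/12)(7/11)(4/10) = 0.1697; P(data | jar C) = (5/8)(4/7)(3/6) = 0.17857.
Weighting by the prior gives 1/6 · 0 = 0, 2/3 · 0.1697 = 0.11313, 1/6 · 0.17857 = 0.029762; these sum to 0.14289.
By Bayes' rule, P(jar B | data) = (0.11313) / (0.14289) = 0.79172.

0.792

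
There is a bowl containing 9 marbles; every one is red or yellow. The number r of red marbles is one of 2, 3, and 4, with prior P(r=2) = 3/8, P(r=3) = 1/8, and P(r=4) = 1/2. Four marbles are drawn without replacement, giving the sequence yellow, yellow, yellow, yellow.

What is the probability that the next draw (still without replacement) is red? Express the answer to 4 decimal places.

0.4786

Under each hypothesis, the probability of the observed sequence is: P(data | r = 2) = (7/9)(6/8)(5/7)(4/6) = 5/18; P(data | r = 3) = (6/9)(5/8)(4/7)(3/6) = 5/42; P(data | r = 4) = (5/9)(4/8)(3/7)(2/6) = 5/126.
Multiplying each by its prior: 3/8 · 5/18 = 5/48, 1/8 · 5/42 = 5/336, 1/2 · 5/126 = 5/252; with total 5/36.
Dividing through by the total gives posterior P(r = 2 | data) = 3/4, P(r = 3 | data) = 3/28, P(r = 4 | data) = 1/7.
The predictive probability is P(red next | data) = (2/5)(3/4) + (3/5)(3/28) + (4/5)(1/7) = 67/140.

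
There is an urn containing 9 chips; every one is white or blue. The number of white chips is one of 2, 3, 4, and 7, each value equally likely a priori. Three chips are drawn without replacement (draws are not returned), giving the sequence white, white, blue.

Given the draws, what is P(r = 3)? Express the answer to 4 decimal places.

0.1856

Compute the likelihood of the observed sequence for each case: P(data | r = 2) = (2/9)(1/8)(7/7) = 0.027778; P(data | r = 3) = (3/9)(2/8)(6/7) = 0.071429; P(data | r = 4) = (4/9)(3/8)(5/7) = 0.11905; P(data | r = 7) = (7/9)(6/8)(2/7) = 0.16667.
Multiplying each by its prior: 1/4 · 0.027778 = 0.0069444, 1/4 · 0.071429 = 0.017857, 1/4 · 0.11905 = 0.029762, 1/4 · 0.16667 = 0.041667; these sum to 0.09623.
Hence P(r = 3 | data) = (0.017857) / (0.09623) = 0.18557.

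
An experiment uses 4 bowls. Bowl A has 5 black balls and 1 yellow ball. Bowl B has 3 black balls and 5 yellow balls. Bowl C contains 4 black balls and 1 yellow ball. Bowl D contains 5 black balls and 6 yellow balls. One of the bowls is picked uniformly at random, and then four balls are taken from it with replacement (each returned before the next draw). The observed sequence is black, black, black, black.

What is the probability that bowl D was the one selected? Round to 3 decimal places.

0.045

The likelihood of the observed sequence under each hypothesis: P(data | bowl A) = (5/6)(5/6)(5/6)(5/6) = 0.48225; P(data | bowl B) = (3/8)(3/8)(3/8)(3/8) = 0.019775; P(data | bowl C) = (4/5)(4/5)(4/5)(4/5) = 0.4096; P(data | bowl D) = (5/11)(5/11)(5/11)(5/11) = 0.042688.
The prior-weighted likelihoods are 1/4 · 0.48225 = 0.12056, 1/4 · 0.019775 = 0.0049438, 1/4 · 0.4096 = 0.1024, 1/4 · 0.042688 = 0.010672; with total 0.23858.
Hence P(bowl D | data) = (0.010672) / (0.23858) = 0.044732.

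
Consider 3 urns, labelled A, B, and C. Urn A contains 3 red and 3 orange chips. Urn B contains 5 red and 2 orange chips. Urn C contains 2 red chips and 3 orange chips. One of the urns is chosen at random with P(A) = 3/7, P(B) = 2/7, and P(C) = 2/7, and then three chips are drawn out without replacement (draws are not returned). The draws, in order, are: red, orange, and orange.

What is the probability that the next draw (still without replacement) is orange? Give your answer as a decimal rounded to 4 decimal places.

0.3703

Under each hypothesis, the probability of the observed sequence is: P(data | urn A) = (3/6)(3/5)(2/4) = 0.15; P(data | urn B) = (5/7)(2/6)(1/5) = 0.047619; P(data | urn C) = (2/5)(3/4)(2/3) = 0.2.
Weighting by the prior gives 3/7 · 0.15 = 0.064286, 2/7 · 0.047619 = 0.013605, 2/7 · 0.2 = 0.057143; with total 0.13503.
Dividing through by the total gives posterior P(urn A | data) = 0.47607, P(urn B | data) = 0.10076, P(urn C | data) = 0.42317.
So P(orange next | data) = Σ P(orange next | H) P(H | data) = (1/3)(0.47607) + (0)(0.10076) + (1/2)(0.42317) = 0.37028.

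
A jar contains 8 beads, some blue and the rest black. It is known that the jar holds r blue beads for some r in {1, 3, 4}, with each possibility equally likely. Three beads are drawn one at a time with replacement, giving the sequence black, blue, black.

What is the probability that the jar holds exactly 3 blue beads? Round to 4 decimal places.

For each hypothesis, P(data | H) works out to: P(data | r = 1) = (7/8)(1/8)(7/8) = 0.095703; P(data | r = 3) = (5/8)(3/8)(5/8) = 0.14648; P(data | r = 4) = (4/8)(4/8)(4/8) = 0.125.
The prior-weighted likelihoods are 1/3 · 0.095703 = 0.031901, 1/3 · 0.14648 = 0.048828, 1/3 · 0.125 = 0.041667; with total 0.1224.
So P(r = 3 | data) = (0.048828) / (0.1224) = 0.39894.

0.3989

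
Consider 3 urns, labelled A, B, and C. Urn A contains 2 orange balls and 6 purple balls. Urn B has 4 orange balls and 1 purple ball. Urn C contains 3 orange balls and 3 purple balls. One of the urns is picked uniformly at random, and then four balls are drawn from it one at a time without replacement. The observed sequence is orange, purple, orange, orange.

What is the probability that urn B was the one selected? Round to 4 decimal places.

0.8000

For each hypothesis, P(data | H) works out to: P(data | urn A) = (2/8)(6/7)(1/6)(0/5) = 0; P(data | urn B) = (4/5)(1/4)(3/3)(2/2) = 1/5; P(data | urn C) = (3/6)(3/5)(2/4)(1/3) = 1/20.
Multiplying each by its prior: 1/3 · 0 = 0, 1/3 · 1/5 = 1/15, 1/3 · 1/20 = 1/60; with total 1/12.
Hence P(urn B | data) = (1/15) / (1/12) = 4/5.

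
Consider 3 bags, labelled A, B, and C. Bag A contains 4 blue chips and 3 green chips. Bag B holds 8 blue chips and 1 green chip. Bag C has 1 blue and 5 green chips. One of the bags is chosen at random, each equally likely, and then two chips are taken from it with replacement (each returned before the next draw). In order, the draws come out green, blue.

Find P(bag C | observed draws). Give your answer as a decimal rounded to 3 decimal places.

Under each hypothesis, the probability of the observed sequence is: P(data | bag A) = (3/7)(4/7) = 0.2449; P(data | bag B) = (1/9)(8/9) = 0.098765; P(data | bag C) = (5/6)(1/6) = 0.13889.
Weighting by the prior gives 1/3 · 0.2449 = 0.081633, 1/3 · 0.098765 = 0.032922, 1/3 · 0.13889 = 0.046296; with total 0.16085.
Hence P(bag C | data) = (0.046296) / (0.16085) = 0.28782.

0.288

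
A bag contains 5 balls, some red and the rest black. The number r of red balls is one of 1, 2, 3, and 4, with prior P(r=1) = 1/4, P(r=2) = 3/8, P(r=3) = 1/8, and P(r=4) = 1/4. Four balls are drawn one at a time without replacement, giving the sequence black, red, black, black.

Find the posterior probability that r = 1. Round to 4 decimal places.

0.5714

Compute the likelihood of the observed sequence for each case: P(data | r = 1) = (4/5)(1/4)(3/3)(2/2) = 1/5; P(data | r = 2) = (3/5)(2/4)(2/3)(1/2) = 1/10; P(data | r = 3) = (2/5)(3/4)(1/3)(0/2) = 0; P(data | r = 4) = (1/5)(4/4)(0/3) = 0.
Weighting by the prior gives 1/4 · 1/5 = 1/20, 3/8 · 1/10 = 3/80, 1/8 · 0 = 0, 1/4 · 0 = 0; summing to 7/80.
By Bayes' rule, P(r = 1 | data) = (1/20) / (7/80) = 4/7.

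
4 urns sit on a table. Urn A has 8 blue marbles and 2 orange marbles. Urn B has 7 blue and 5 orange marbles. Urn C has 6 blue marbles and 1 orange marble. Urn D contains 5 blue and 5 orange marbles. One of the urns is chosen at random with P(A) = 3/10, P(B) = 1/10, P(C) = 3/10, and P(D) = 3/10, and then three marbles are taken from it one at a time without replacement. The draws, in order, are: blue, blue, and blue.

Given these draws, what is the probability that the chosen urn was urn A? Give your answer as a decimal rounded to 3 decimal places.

0.397

For each hypothesis, P(data | H) works out to: P(data | urn A) = (8/10)(7/9)(6/8) = 0.46667; P(data | urn B) = (7/12)(6/11)(5/10) = 0.15909; P(data | urn C) = (6/7)(5/6)(4/5) = 0.57143; P(data | urn D) = (5/10)(4/9)(3/8) = 0.083333.
Multiplying each by its prior: 3/10 · 0.46667 = 0.14, 1/10 · 0.15909 = 0.015909, 3/10 · 0.57143 = 0.17143, 3/10 · 0.083333 = 0.025; with total 0.35234.
So P(urn A | data) = (0.14) / (0.35234) = 0.39735.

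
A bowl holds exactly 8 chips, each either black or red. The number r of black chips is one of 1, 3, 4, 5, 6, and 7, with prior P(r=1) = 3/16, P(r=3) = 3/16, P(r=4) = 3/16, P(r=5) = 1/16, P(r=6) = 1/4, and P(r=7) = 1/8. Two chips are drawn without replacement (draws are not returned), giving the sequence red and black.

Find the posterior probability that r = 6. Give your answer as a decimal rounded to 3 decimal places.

Compute the likelihood of the observed sequence for each case: P(data | r = 1) = (7/8)(1/7) = 1/8; P(data | r = 3) = (5/8)(3/7) = 15/56; P(data | r = 4) = (4/8)(4/7) = 2/7; P(data | r = 5) = (3/8)(5/7) = 15/56; P(data | r = 6) = (2/8)(6/7) = 3/14; P(data | r = 7) = (1/8)(7/7) = 1/8.
The prior-weighted likelihoods are 3/16 · 1/8 = 3/128, 3/16 · 15/56 = 45/896, 3/16 · 2/7 = 3/56, 1/16 · 15/56 = 15/896, 1/4 · 3/14 = 3/56, 1/8 · 1/8 = 1/64; with total 191/896.
Therefore the posterior P(r = 6 | data) = (3/56) / (191/896) = 48/191.

0.251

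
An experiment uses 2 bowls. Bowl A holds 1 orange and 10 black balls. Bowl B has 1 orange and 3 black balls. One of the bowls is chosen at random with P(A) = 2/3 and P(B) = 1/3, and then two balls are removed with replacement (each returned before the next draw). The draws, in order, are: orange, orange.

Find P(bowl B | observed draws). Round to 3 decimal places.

0.791

Compute the likelihood of the observed sequence for each case: P(data | bowl A) = (1/11)(1/11) = 0.0082645; P(data | bowl B) = (1/4)(1/4) = 0.0625.
Weighting by the prior gives 2/3 · 0.0082645 = 0.0055096, 1/3 · 0.0625 = 0.020833; these sum to 0.026343.
Therefore the posterior P(bowl B | data) = (0.020833) / (0.026343) = 0.79085.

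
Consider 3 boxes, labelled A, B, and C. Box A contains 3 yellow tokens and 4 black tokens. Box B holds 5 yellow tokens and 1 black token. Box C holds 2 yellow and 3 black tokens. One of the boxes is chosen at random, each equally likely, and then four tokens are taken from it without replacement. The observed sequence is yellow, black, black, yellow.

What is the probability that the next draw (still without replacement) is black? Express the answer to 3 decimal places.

0.846

The likelihood of the observed sequence under each hypothesis: P(data | box A) = (3/7)(4/6)(3/5)(2/4) = 3/35; P(data | box B) = (5/6)(1/5)(0/4) = 0; P(data | box C) = (2/5)(3/4)(2/3)(1/2) = 1/10.
The prior-weighted likelihoods are 1/3 · 3/35 = 1/35, 1/3 · 0 = 0, 1/3 · 1/10 = 1/30; these sum to 13/210.
The posterior is then P(box A | data) = 6/13, P(box B | data) = 0, P(box C | data) = 7/13.
Averaging over the posterior, P(black next | data) = (2/3)(6/13) + (1)(7/13) = 11/13.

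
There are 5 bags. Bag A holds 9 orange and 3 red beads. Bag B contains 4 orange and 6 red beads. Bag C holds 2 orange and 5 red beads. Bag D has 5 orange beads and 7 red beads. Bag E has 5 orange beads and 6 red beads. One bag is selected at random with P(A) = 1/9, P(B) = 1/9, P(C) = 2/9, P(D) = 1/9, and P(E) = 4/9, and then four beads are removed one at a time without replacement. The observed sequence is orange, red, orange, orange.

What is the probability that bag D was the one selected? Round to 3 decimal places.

For each hypothesis, P(data | H) works out to: P(data | bag A) = (9/12)(3/11)(8/10)(7/9) = 0.12727; P(data | bag B) = (4/10)(6/9)(3/8)(2/7) = 0.028571; P(data | bag C) = (2/7)(5/6)(1/5)(0/4) = 0; P(data | bag D) = (5/12)(7/11)(4/10)(3/9) = 0.035354; P(data | bag E) = (5/11)(6/10)(4/9)(3/8) = 0.045455.
Weighting by the prior gives 1/9 · 0.12727 = 0.014141, 1/9 · 0.028571 = 0.0031746, 2/9 · 0 = 0, 1/9 · 0.035354 = 0.0039282, 4/9 · 0.045455 = 0.020202; these sum to 0.041446.
Therefore the posterior P(bag D | data) = (0.0039282) / (0.041446) = 0.094778.

0.095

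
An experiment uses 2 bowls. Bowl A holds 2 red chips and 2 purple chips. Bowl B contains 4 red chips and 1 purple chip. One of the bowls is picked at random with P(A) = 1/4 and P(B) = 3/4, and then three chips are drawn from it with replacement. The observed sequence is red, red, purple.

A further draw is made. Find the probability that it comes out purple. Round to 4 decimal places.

Compute the likelihood of the observed sequence for each case: P(data | bowl A) = (2/4)(2/4)(2/4) = 0.125; P(data | bowl B) = (4/5)(4/5)(1/5) = 0.128.
Multiplying each by its prior: 1/4 · 0.125 = 0.03125, 3/4 · 0.128 = 0.096; summing to 0.12725.
Dividing through by the total gives posterior P(bowl A | data) = 0.24558, P(bowl B | data) = 0.75442.
The predictive probability is P(purple next | data) = (1/2)(0.24558) + (1/5)(0.75442) = 0.27367.

0.2737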